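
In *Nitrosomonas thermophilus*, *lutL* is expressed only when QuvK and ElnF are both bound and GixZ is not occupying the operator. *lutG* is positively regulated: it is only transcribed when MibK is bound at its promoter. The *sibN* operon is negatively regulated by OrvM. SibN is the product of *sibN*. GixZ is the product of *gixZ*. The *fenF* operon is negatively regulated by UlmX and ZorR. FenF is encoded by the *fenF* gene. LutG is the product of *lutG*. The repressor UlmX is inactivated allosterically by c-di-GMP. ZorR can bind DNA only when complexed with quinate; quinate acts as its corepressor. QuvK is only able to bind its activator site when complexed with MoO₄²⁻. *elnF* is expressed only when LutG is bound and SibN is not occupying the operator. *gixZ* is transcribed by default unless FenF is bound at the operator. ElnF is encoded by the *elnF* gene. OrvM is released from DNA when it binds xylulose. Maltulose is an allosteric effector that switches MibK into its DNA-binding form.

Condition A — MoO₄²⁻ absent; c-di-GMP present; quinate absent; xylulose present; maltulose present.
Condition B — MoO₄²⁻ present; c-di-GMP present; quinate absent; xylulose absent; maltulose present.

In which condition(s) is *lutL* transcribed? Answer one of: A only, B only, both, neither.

Condition A:
MoO₄²⁻ is absent, so QuvK is inactive.
c-di-GMP is present, so UlmX is inactive.
Quinate is absent, so ZorR is inactive.
With no repressor bound, *fenF* is transcribed.
So FenF is produced and active.
With repressor FenF bound, *gixZ* is not transcribed.
So GixZ is not produced.
Xylulose is present, so OrvM is inactive.
With no repressor bound, *sibN* is transcribed.
So SibN is produced and active.
Maltulose is present, so MibK is active.
No repressor is bound and MibK is active, so *lutG* is transcribed.
So LutG is produced and active.
With repressor SibN bound, *elnF* is not transcribed.
So ElnF is not produced.
Required activator QuvK is absent, so *lutL* is not transcribed.
→ *lutL* is OFF in A.
Condition B:
MoO₄²⁻ is present, so QuvK is active.
c-di-GMP is present, so UlmX is inactive.
Quinate is absent, so ZorR is inactive.
With no repressor bound, *fenF* is transcribed.
So FenF is produced and active.
With repressor FenF bound, *gixZ* is not transcribed.
So GixZ is not produced.
Xylulose is absent, so OrvM is active.
With repressor OrvM bound, *sibN* is not transcribed.
So SibN is not produced.
Maltulose is present, so MibK is active.
No repressor is bound and MibK is active, so *lutG* is transcribed.
So LutG is produced and active.
No repressor is bound and LutG is active, so *elnF* is transcribed.
So ElnF is produced and active.
No repressor is bound and QuvK and ElnF are active, so *lutL* is transcribed.
→ *lutL* is ON in B.

B only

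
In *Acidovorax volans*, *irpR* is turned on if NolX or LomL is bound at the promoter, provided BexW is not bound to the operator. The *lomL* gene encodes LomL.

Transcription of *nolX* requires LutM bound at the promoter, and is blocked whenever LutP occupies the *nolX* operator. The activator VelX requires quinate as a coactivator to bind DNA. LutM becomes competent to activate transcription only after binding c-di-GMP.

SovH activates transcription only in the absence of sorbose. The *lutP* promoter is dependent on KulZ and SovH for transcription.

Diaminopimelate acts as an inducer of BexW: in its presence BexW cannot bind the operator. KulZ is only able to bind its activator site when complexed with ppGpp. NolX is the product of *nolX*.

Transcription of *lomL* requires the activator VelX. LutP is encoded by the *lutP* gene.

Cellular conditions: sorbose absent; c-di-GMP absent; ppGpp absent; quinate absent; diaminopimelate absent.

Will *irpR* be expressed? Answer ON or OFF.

ppGpp is absent, so KulZ is inactive.
Sorbose is absent, so SovH is active.
Required activator KulZ is absent, so *lutP* is not transcribed.
So LutP is not produced.
c-di-GMP is absent, so LutM is inactive.
Required activator LutM is absent, so *nolX* is not transcribed.
So NolX is not produced.
Quinate is absent, so VelX is inactive.
Required activator VelX is absent, so *lomL* is not transcribed.
So LomL is not produced.
Diaminopimelate is absent, so BexW is active.
With repressor BexW bound, *irpR* is not transcribed.

OFF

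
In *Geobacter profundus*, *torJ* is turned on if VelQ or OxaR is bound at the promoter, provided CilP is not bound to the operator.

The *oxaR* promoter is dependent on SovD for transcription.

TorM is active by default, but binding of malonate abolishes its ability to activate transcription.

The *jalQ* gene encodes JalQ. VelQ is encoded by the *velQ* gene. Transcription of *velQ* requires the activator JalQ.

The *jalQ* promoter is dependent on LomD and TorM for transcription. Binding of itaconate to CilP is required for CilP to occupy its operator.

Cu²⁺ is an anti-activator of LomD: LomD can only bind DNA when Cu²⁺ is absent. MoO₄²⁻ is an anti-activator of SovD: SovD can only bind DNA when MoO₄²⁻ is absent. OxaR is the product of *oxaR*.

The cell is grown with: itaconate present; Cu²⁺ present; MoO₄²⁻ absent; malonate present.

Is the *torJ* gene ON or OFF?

OFF

Cu²⁺ is present, so LomD is inactive.
Malonate is present, so TorM is inactive.
Required activator LomD is absent, so *jalQ* is not transcribed.
So JalQ is not produced.
Required activator JalQ is absent, so *velQ* is not transcribed.
So VelQ is not produced.
Itaconate is present, so CilP is active.
MoO₄²⁻ is absent, so SovD is active.
No repressor is bound and SovD is active, so *oxaR* is transcribed.
So OxaR is produced and active.
With repressor CilP bound, *torJ* is not transcribed.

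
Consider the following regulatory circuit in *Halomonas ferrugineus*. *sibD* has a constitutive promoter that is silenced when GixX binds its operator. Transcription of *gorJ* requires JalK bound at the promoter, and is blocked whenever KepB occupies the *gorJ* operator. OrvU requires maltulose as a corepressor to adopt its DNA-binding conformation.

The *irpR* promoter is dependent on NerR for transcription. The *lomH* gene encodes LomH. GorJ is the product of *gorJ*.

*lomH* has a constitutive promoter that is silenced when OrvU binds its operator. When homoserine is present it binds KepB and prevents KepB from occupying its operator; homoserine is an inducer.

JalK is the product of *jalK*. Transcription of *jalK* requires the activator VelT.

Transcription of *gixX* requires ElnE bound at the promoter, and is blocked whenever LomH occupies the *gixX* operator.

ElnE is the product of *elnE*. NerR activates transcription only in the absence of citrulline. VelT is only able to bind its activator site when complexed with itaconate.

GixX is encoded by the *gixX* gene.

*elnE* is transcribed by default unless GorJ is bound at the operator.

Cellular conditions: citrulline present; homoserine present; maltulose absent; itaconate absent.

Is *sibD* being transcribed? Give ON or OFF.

ON

Itaconate is absent, so VelT is inactive.
Required activator VelT is absent, so *jalK* is not transcribed.
So JalK is not produced.
Homoserine is present, so KepB is inactive.
Required activator JalK is absent, so *gorJ* is not transcribed.
So GorJ is not produced.
With no repressor bound, *elnE* is transcribed.
So ElnE is produced and active.
Maltulose is absent, so OrvU is inactive.
With no repressor bound, *lomH* is transcribed.
So LomH is produced and active.
With repressor LomH bound, *gixX* is not transcribed.
So GixX is not produced.
With no repressor bound, *sibD* is transcribed.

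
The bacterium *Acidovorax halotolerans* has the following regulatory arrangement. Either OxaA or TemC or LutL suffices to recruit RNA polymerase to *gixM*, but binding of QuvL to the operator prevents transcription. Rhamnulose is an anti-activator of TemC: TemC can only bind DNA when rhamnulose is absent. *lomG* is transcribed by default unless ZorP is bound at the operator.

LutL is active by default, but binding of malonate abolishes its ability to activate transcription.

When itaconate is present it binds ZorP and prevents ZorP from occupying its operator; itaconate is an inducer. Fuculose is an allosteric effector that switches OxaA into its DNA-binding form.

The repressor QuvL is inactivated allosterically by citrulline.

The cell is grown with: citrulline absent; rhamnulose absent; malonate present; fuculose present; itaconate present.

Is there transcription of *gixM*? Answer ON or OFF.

OFF

Fuculose is present, so OxaA is active.
Rhamnulose is absent, so TemC is active.
Citrulline is absent, so QuvL is active.
Malonate is present, so LutL is inactive.
With repressor QuvL bound, *gixM* is not transcribed.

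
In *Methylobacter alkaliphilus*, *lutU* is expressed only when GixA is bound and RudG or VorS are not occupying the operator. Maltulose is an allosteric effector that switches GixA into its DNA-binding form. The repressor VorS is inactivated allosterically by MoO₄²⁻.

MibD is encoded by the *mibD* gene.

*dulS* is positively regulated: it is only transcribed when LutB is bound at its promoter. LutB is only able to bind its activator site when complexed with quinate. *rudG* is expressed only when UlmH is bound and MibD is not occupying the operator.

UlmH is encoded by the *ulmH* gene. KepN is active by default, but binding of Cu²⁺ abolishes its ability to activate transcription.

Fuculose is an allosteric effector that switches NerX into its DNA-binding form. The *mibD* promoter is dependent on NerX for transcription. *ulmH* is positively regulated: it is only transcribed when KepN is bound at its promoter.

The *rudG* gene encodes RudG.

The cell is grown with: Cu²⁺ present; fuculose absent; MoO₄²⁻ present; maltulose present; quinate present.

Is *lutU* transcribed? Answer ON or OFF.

Maltulose is present, so GixA is active.
Cu²⁺ is present, so KepN is inactive.
Required activator KepN is absent, so *ulmH* is not transcribed.
So UlmH is not produced.
Fuculose is absent, so NerX is inactive.
Required activator NerX is absent, so *mibD* is not transcribed.
So MibD is not produced.
Required activator UlmH is absent, so *rudG* is not transcribed.
So RudG is not produced.
MoO₄²⁻ is present, so VorS is inactive.
No repressor is bound and GixA is active, so *lutU* is transcribed.

ON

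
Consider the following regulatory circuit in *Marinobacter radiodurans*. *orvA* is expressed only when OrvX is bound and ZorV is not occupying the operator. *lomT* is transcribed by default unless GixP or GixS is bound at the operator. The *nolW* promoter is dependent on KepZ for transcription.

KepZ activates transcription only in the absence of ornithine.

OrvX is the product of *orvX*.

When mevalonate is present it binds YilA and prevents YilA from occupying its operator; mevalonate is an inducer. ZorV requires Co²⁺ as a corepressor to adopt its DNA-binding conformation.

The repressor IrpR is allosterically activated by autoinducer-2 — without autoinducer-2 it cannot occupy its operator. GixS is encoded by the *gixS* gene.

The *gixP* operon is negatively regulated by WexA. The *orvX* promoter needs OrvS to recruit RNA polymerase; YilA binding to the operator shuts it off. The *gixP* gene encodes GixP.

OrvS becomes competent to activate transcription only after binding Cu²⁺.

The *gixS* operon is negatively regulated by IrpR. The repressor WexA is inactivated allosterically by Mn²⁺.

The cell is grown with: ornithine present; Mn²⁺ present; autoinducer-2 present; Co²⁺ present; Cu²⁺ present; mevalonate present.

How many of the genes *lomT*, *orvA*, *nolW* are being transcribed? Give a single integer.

0

Mn²⁺ is present, so WexA is inactive.
With no repressor bound, *gixP* is transcribed.
So GixP is produced and active.
Autoinducer-2 is present, so IrpR is active.
With repressor IrpR bound, *gixS* is not transcribed.
So GixS is not produced.
With repressor GixP bound, *lomT* is not transcribed.
→ *lomT* is OFF.
Cu²⁺ is present, so OrvS is active.
Mevalonate is present, so YilA is inactive.
No repressor is bound and OrvS is active, so *orvX* is transcribed.
So OrvX is produced and active.
Co²⁺ is present, so ZorV is active.
With repressor ZorV bound, *orvA* is not transcribed.
→ *orvA* is OFF.
Ornithine is present, so KepZ is inactive.
Required activator KepZ is absent, so *nolW* is not transcribed.
→ *nolW* is OFF.
0 of the 3 genes are transcribed.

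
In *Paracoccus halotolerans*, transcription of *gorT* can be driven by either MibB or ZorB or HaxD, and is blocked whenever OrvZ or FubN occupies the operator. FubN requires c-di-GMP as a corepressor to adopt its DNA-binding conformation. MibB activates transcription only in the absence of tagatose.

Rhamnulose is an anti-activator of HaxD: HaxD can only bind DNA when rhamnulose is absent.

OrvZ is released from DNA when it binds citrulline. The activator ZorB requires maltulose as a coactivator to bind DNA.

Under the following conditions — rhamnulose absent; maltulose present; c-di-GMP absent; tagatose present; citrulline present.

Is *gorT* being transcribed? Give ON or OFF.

Tagatose is present, so MibB is inactive.
Citrulline is present, so OrvZ is inactive.
Maltulose is present, so ZorB is active.
c-di-GMP is absent, so FubN is inactive.
Rhamnulose is absent, so HaxD is active.
Activator ZorB is present, so *gorT* is transcribed.

ON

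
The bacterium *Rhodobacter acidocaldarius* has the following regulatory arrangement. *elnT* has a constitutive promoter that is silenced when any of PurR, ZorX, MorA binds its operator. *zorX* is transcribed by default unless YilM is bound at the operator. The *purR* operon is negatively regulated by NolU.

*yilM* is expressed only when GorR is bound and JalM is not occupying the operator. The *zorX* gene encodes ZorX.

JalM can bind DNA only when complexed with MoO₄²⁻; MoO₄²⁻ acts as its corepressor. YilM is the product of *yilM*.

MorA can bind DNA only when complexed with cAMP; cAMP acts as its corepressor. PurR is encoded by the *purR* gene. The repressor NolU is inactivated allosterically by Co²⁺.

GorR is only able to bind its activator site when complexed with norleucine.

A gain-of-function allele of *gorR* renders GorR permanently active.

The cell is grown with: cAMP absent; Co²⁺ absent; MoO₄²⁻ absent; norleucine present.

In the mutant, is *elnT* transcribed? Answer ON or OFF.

ON

Co²⁺ is absent, so NolU is active.
With repressor NolU bound, *purR* is not transcribed.
So PurR is not produced.
GorR is constitutively active in this strain.
MoO₄²⁻ is absent, so JalM is inactive.
No repressor is bound and GorR is active, so *yilM* is transcribed.
So YilM is produced and active.
With repressor YilM bound, *zorX* is not transcribed.
So ZorX is not produced.
cAMP is absent, so MorA is inactive.
With no repressor bound, *elnT* is transcribed.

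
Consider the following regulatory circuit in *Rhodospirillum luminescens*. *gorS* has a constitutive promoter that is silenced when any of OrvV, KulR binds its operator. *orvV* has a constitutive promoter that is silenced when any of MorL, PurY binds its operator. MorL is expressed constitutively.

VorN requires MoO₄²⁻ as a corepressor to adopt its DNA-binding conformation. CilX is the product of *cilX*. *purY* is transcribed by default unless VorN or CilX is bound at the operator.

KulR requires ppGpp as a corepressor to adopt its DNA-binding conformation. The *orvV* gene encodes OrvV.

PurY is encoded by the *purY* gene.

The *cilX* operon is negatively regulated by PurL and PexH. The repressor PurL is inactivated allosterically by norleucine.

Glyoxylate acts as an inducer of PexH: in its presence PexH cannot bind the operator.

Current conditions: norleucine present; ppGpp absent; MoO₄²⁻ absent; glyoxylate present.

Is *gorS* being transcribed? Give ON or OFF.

MorL is produced constitutively and is active.
MoO₄²⁻ is absent, so VorN is inactive.
Norleucine is present, so PurL is inactive.
Glyoxylate is present, so PexH is inactive.
With no repressor bound, *cilX* is transcribed.
So CilX is produced and active.
With repressor CilX bound, *purY* is not transcribed.
So PurY is not produced.
With repressor MorL bound, *orvV* is not transcribed.
So OrvV is not produced.
ppGpp is absent, so KulR is inactive.
With no repressor bound, *gorS* is transcribed.

ON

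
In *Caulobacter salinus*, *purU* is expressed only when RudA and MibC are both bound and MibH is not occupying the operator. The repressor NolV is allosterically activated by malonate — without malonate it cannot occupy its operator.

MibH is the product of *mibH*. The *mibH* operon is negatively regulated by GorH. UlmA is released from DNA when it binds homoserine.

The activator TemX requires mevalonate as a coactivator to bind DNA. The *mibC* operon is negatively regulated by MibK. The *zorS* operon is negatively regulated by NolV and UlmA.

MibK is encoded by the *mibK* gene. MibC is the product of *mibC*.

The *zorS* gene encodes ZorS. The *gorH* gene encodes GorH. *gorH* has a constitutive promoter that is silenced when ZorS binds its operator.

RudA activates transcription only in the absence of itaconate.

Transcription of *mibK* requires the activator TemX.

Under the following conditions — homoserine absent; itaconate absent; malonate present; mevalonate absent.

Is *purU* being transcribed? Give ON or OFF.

ON

Itaconate is absent, so RudA is active.
Mevalonate is absent, so TemX is inactive.
Required activator TemX is absent, so *mibK* is not transcribed.
So MibK is not produced.
With no repressor bound, *mibC* is transcribed.
So MibC is produced and active.
Malonate is present, so NolV is active.
Homoserine is absent, so UlmA is active.
With repressor NolV bound, *zorS* is not transcribed.
So ZorS is not produced.
With no repressor bound, *gorH* is transcribed.
So GorH is produced and active.
With repressor GorH bound, *mibH* is not transcribed.
So MibH is not produced.
No repressor is bound and RudA and MibC are active, so *purU* is transcribed.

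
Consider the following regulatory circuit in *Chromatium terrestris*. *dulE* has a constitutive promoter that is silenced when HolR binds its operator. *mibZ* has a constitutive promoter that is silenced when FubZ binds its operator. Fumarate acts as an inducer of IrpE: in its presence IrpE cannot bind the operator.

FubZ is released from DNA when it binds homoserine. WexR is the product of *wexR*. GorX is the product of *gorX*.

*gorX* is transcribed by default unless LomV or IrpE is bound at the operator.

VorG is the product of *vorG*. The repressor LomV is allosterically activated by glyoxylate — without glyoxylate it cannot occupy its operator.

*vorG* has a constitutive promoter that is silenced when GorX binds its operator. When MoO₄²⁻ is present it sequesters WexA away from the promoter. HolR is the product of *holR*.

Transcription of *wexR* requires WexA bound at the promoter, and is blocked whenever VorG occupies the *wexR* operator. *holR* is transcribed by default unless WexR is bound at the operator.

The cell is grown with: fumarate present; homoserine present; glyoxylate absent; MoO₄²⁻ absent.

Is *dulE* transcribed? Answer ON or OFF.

Glyoxylate is absent, so LomV is inactive.
Fumarate is present, so IrpE is inactive.
With no repressor bound, *gorX* is transcribed.
So GorX is produced and active.
With repressor GorX bound, *vorG* is not transcribed.
So VorG is not produced.
MoO₄²⁻ is absent, so WexA is active.
No repressor is bound and WexA is active, so *wexR* is transcribed.
So WexR is produced and active.
With repressor WexR bound, *holR* is not transcribed.
So HolR is not produced.
With no repressor bound, *dulE* is transcribed.

ON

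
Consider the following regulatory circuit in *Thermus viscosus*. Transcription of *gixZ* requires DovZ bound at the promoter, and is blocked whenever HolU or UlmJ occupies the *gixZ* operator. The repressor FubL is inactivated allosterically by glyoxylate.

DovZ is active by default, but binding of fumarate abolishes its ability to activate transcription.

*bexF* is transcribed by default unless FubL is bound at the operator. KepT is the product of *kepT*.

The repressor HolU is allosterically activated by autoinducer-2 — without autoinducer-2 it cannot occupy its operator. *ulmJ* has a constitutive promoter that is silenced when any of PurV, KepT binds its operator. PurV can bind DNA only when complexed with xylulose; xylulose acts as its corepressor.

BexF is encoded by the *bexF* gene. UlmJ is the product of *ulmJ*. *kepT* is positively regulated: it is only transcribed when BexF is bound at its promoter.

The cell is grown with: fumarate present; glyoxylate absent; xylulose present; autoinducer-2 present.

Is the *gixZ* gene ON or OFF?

Autoinducer-2 is present, so HolU is active.
Fumarate is present, so DovZ is inactive.
Xylulose is present, so PurV is active.
Glyoxylate is absent, so FubL is active.
With repressor FubL bound, *bexF* is not transcribed.
So BexF is not produced.
Required activator BexF is absent, so *kepT* is not transcribed.
So KepT is not produced.
With repressor PurV bound, *ulmJ* is not transcribed.
So UlmJ is not produced.
With repressor HolU bound, *gixZ* is not transcribed.

OFF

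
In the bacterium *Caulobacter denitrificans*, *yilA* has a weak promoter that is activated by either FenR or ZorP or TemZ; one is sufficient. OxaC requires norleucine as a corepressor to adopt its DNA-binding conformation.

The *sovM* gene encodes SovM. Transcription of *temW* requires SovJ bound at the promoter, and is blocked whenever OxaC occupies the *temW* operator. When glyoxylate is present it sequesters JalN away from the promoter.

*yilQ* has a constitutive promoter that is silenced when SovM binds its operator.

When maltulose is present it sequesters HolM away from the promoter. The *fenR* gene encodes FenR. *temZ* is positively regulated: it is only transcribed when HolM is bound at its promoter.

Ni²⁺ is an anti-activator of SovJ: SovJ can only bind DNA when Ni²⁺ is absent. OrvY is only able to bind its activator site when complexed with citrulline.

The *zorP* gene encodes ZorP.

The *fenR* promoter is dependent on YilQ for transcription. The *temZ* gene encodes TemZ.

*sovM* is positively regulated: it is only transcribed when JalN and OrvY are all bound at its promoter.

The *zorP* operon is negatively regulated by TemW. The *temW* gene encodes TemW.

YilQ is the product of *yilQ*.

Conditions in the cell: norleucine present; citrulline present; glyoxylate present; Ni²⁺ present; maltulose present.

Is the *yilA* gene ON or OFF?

ON

Glyoxylate is present, so JalN is inactive.
Citrulline is present, so OrvY is active.
Required activator JalN is absent, so *sovM* is not transcribed.
So SovM is not produced.
With no repressor bound, *yilQ* is transcribed.
So YilQ is produced and active.
No repressor is bound and YilQ is active, so *fenR* is transcribed.
So FenR is produced and active.
Norleucine is present, so OxaC is active.
Ni²⁺ is present, so SovJ is inactive.
With repressor OxaC bound, *temW* is not transcribed.
So TemW is not produced.
With no repressor bound, *zorP* is transcribed.
So ZorP is produced and active.
Maltulose is present, so HolM is inactive.
Required activator HolM is absent, so *temZ* is not transcribed.
So TemZ is not produced.
Activator FenR is present, so *yilA* is transcribed.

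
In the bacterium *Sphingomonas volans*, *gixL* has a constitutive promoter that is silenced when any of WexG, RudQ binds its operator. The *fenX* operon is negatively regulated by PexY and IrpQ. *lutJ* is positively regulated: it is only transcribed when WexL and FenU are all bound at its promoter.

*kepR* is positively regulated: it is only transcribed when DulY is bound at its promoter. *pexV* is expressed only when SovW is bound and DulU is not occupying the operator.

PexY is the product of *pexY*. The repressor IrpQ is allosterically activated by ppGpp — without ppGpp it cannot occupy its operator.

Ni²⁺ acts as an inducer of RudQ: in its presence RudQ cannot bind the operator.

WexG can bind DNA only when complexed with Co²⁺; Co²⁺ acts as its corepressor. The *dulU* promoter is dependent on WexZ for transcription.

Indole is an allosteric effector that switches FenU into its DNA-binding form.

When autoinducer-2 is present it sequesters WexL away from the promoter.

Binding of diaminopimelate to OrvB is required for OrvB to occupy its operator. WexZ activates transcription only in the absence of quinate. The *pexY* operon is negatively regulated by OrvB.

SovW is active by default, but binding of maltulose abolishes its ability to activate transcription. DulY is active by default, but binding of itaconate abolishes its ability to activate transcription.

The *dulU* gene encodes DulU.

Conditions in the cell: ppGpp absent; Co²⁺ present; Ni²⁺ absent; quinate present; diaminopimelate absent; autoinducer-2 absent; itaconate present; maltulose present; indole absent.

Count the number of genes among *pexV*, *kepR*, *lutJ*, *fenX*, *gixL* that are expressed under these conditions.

0

Quinate is present, so WexZ is inactive.
Required activator WexZ is absent, so *dulU* is not transcribed.
So DulU is not produced.
Maltulose is present, so SovW is inactive.
Required activator SovW is absent, so *pexV* is not transcribed.
→ *pexV* is OFF.
Itaconate is present, so DulY is inactive.
Required activator DulY is absent, so *kepR* is not transcribed.
→ *kepR* is OFF.
Autoinducer-2 is absent, so WexL is active.
Indole is absent, so FenU is inactive.
Required activator FenU is absent, so *lutJ* is not transcribed.
→ *lutJ* is OFF.
Diaminopimelate is absent, so OrvB is inactive.
With no repressor bound, *pexY* is transcribed.
So PexY is produced and active.
ppGpp is absent, so IrpQ is inactive.
With repressor PexY bound, *fenX* is not transcribed.
→ *fenX* is OFF.
Co²⁺ is present, so WexG is active.
Ni²⁺ is absent, so RudQ is active.
With repressor WexG bound, *gixL* is not transcribed.
→ *gixL* is OFF.
0 of the 5 genes are transcribed.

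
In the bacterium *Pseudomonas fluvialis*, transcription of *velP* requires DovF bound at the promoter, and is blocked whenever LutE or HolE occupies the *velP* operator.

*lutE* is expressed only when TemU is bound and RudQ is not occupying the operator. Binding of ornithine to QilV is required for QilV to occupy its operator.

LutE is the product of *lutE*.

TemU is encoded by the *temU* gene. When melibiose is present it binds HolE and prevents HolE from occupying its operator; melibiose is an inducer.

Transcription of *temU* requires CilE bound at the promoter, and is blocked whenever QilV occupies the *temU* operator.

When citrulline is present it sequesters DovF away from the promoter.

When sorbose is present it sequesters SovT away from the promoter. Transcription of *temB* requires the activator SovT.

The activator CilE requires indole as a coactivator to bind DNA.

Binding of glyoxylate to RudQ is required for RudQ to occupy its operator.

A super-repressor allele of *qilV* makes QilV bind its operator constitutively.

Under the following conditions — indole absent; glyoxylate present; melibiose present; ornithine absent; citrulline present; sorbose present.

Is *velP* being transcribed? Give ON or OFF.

Citrulline is present, so DovF is inactive.
QilV is constitutively active in this strain.
Indole is absent, so CilE is inactive.
With repressor QilV bound, *temU* is not transcribed.
So TemU is not produced.
Glyoxylate is present, so RudQ is active.
With repressor RudQ bound, *lutE* is not transcribed.
So LutE is not produced.
Melibiose is present, so HolE is inactive.
Required activator DovF is absent, so *velP* is not transcribed.

OFF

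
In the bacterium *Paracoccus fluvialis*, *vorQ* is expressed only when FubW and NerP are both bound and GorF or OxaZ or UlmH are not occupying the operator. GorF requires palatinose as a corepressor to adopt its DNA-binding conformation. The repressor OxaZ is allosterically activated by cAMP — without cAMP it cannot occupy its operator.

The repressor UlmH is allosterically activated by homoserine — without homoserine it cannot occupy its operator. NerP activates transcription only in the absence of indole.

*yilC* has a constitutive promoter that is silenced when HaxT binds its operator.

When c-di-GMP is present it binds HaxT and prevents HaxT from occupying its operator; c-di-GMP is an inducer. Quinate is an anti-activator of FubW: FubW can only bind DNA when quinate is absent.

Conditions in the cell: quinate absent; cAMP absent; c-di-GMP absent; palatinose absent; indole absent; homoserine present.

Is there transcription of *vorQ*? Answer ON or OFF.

OFF

Palatinose is absent, so GorF is inactive.
cAMP is absent, so OxaZ is inactive.
Quinate is absent, so FubW is active.
Indole is absent, so NerP is active.
Homoserine is present, so UlmH is active.
With repressor UlmH bound, *vorQ* is not transcribed.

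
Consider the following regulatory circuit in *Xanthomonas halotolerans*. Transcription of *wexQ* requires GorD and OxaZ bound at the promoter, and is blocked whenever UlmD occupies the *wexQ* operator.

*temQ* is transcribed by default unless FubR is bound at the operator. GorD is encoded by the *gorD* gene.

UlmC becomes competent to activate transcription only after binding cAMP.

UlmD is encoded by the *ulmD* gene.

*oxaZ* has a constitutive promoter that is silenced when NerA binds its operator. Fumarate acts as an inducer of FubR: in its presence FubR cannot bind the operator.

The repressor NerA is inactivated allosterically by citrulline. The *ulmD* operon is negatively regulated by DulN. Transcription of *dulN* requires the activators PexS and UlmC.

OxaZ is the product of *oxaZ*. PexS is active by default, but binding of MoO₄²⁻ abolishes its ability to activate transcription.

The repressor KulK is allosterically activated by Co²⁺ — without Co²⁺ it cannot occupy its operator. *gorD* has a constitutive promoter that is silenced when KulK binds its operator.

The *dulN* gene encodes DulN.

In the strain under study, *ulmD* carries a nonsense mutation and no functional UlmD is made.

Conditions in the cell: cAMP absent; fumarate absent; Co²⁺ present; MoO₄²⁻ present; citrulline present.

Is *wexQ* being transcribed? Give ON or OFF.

UlmD is non-functional in this strain, so it has no effect.
Co²⁺ is present, so KulK is active.
With repressor KulK bound, *gorD* is not transcribed.
So GorD is not produced.
Citrulline is present, so NerA is inactive.
With no repressor bound, *oxaZ* is transcribed.
So OxaZ is produced and active.
Required activator GorD is absent, so *wexQ* is not transcribed.

OFF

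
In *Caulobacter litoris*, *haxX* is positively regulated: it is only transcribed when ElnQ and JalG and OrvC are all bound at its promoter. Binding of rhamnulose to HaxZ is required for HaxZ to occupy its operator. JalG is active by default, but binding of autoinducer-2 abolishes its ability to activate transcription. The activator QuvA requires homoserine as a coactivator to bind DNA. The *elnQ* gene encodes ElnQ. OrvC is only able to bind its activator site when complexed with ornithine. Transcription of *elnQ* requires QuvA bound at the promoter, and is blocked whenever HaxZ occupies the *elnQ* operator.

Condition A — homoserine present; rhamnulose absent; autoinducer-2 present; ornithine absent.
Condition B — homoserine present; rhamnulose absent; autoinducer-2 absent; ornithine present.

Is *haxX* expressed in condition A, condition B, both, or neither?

Condition A:
Homoserine is present, so QuvA is active.
Rhamnulose is absent, so HaxZ is inactive.
No repressor is bound and QuvA is active, so *elnQ* is transcribed.
So ElnQ is produced and active.
Autoinducer-2 is present, so JalG is inactive.
Ornithine is absent, so OrvC is inactive.
Required activator JalG is absent, so *haxX* is not transcribed.
→ *haxX* is OFF in A.
Condition B:
Homoserine is present, so QuvA is active.
Rhamnulose is absent, so HaxZ is inactive.
No repressor is bound and QuvA is active, so *elnQ* is transcribed.
So ElnQ is produced and active.
Autoinducer-2 is absent, so JalG is active.
Ornithine is present, so OrvC is active.
No repressor is bound and ElnQ and JalG and OrvC are active, so *haxX* is transcribed.
→ *haxX* is ON in B.

B only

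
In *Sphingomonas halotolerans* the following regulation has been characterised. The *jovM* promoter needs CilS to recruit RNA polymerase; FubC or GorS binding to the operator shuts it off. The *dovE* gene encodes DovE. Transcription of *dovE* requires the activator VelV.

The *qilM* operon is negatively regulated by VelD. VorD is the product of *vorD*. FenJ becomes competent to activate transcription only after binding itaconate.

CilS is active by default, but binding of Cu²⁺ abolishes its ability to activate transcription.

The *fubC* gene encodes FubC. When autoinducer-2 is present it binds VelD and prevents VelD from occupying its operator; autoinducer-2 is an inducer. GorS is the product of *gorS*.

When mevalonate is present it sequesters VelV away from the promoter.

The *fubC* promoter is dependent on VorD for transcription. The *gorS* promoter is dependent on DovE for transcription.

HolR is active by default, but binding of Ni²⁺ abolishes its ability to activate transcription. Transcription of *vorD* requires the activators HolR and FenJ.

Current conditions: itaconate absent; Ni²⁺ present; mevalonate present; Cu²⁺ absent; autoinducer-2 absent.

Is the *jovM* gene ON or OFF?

ON

Ni²⁺ is present, so HolR is inactive.
Itaconate is absent, so FenJ is inactive.
Required activator HolR is absent, so *vorD* is not transcribed.
So VorD is not produced.
Required activator VorD is absent, so *fubC* is not transcribed.
So FubC is not produced.
Mevalonate is present, so VelV is inactive.
Required activator VelV is absent, so *dovE* is not transcribed.
So DovE is not produced.
Required activator DovE is absent, so *gorS* is not transcribed.
So GorS is not produced.
Cu²⁺ is absent, so CilS is active.
No repressor is bound and CilS is active, so *jovM* is transcribed.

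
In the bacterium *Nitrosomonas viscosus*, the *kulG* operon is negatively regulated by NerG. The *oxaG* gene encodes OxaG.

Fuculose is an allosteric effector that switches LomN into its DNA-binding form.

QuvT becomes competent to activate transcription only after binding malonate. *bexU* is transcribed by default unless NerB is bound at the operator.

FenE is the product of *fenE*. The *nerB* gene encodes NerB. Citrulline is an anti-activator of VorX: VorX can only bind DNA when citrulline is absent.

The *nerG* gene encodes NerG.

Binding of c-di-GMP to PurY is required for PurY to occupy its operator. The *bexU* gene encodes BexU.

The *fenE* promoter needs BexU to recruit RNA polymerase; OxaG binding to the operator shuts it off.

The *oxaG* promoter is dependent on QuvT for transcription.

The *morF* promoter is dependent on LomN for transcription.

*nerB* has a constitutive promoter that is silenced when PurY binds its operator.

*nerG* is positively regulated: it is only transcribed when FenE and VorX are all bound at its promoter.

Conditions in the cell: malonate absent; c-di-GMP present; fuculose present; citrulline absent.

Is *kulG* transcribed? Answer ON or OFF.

OFF

c-di-GMP is present, so PurY is active.
With repressor PurY bound, *nerB* is not transcribed.
So NerB is not produced.
With no repressor bound, *bexU* is transcribed.
So BexU is produced and active.
Malonate is absent, so QuvT is inactive.
Required activator QuvT is absent, so *oxaG* is not transcribed.
So OxaG is not produced.
No repressor is bound and BexU is active, so *fenE* is transcribed.
So FenE is produced and active.
Citrulline is absent, so VorX is active.
No repressor is bound and FenE and VorX are active, so *nerG* is transcribed.
So NerG is produced and active.
With repressor NerG bound, *kulG* is not transcribed.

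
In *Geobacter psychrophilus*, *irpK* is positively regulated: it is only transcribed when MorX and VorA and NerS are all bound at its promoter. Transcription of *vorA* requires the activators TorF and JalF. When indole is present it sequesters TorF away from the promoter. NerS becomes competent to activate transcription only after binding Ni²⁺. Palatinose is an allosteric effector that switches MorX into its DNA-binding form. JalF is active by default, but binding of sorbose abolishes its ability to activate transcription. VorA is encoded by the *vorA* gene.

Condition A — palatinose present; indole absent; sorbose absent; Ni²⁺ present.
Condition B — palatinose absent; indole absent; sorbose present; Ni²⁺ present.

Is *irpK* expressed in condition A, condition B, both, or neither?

A only

Condition A:
Palatinose is present, so MorX is active.
Indole is absent, so TorF is active.
Sorbose is absent, so JalF is active.
No repressor is bound and TorF and JalF are active, so *vorA* is transcribed.
So VorA is produced and active.
Ni²⁺ is present, so NerS is active.
No repressor is bound and MorX and VorA and NerS are active, so *irpK* is transcribed.
→ *irpK* is ON in A.
Condition B:
Palatinose is absent, so MorX is inactive.
Indole is absent, so TorF is active.
Sorbose is present, so JalF is inactive.
Required activator JalF is absent, so *vorA* is not transcribed.
So VorA is not produced.
Ni²⁺ is present, so NerS is active.
Required activator MorX is absent, so *irpK* is not transcribed.
→ *irpK* is OFF in B.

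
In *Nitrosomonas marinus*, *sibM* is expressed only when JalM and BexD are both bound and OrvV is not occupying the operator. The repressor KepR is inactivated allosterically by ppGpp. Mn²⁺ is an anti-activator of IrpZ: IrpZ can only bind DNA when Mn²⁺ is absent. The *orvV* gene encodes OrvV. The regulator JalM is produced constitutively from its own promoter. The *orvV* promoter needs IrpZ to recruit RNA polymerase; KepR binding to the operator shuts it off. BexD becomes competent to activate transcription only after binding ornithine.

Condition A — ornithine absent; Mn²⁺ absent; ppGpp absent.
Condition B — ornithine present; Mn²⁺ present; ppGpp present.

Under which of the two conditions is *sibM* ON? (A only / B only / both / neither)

Condition A:
JalM is produced constitutively and is active.
Ornithine is absent, so BexD is inactive.
Mn²⁺ is absent, so IrpZ is active.
ppGpp is absent, so KepR is active.
With repressor KepR bound, *orvV* is not transcribed.
So OrvV is not produced.
Required activator BexD is absent, so *sibM* is not transcribed.
→ *sibM* is OFF in A.
Condition B:
JalM is produced constitutively and is active.
Ornithine is present, so BexD is active.
Mn²⁺ is present, so IrpZ is inactive.
ppGpp is present, so KepR is inactive.
Required activator IrpZ is absent, so *orvV* is not transcribed.
So OrvV is not produced.
No repressor is bound and JalM and BexD are active, so *sibM* is transcribed.
→ *sibM* is ON in B.

B only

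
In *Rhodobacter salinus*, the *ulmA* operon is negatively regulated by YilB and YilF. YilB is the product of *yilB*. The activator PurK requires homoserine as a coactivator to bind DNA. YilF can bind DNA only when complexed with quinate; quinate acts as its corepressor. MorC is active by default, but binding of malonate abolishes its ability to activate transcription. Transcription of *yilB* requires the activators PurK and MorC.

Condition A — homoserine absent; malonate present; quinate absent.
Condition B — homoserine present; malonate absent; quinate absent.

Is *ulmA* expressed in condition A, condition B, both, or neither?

Condition A:
Homoserine is absent, so PurK is inactive.
Malonate is present, so MorC is inactive.
Required activator PurK is absent, so *yilB* is not transcribed.
So YilB is not produced.
Quinate is absent, so YilF is inactive.
With no repressor bound, *ulmA* is transcribed.
→ *ulmA* is ON in A.
Condition B:
Homoserine is present, so PurK is active.
Malonate is absent, so MorC is active.
No repressor is bound and PurK and MorC are active, so *yilB* is transcribed.
So YilB is produced and active.
Quinate is absent, so YilF is inactive.
With repressor YilB bound, *ulmA* is not transcribed.
→ *ulmA* is OFF in B.

A only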